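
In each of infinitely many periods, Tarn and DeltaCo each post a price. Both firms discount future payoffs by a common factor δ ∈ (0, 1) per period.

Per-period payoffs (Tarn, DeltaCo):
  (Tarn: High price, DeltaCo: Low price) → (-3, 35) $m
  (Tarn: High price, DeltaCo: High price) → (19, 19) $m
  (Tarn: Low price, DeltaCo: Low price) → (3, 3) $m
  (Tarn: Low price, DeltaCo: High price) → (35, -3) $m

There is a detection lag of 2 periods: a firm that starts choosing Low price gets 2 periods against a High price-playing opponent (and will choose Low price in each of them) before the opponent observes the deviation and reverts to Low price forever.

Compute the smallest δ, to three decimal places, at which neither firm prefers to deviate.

The best deviation is to choose Low price for all 2 undetected periods, earning 35 each, then 3 forever once detected.
Deviation value: 35(1−δ^2)/(1−δ) + 3δ^2/(1−δ); cooperation value: 19/(1−δ).
IC: 19 ≥ 35(1−δ^2) + 3δ^2 = 35 − 32δ^2.
So δ^2 ≥ 16/32 = 1/2, giving δ ≥ (1/2)^(1/2) ≈ 0.707.

0.707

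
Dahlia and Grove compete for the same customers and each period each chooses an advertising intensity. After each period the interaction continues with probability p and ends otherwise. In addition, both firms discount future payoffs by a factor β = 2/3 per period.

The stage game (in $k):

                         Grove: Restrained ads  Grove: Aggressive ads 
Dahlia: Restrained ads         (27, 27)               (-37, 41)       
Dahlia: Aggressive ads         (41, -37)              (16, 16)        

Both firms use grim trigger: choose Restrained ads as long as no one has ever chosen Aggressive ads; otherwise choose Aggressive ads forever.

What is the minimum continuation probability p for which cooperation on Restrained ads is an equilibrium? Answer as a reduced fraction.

21/25

Expected continuation weight on next period's payoff is β·p = 2/3·p, which plays the role of the discount factor.
Cooperation requires 2/3·p ≥ (41−27)/(41−16) = 14/25, hence p ≥ 21/25.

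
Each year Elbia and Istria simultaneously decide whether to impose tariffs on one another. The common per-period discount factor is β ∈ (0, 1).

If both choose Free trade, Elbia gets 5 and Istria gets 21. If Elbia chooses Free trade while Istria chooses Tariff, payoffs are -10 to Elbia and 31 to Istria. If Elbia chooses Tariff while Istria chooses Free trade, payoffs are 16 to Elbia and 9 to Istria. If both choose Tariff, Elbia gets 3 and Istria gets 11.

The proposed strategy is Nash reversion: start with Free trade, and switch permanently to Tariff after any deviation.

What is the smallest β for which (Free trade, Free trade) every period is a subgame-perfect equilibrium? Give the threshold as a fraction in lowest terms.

11/13

Elbia's threshold: (16−5)/(16−3) = 11/13.
Istria's threshold: (31−21)/(31−11) = 1/2.
11/13 > 1/2, so Elbia binds and β* = 11/13.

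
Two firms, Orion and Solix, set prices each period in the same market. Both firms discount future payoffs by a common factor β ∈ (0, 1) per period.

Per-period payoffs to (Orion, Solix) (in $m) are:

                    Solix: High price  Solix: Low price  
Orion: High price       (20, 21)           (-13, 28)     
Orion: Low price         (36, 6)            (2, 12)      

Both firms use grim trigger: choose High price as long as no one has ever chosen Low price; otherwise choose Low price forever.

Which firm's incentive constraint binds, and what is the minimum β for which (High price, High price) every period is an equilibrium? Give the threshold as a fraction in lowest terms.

For Orion: deviation gain 36−20 = 16, per-period punishment loss 20−2 = 18. IC gives β ≥ 16/34 = 8/17.
For Solix: gain 7, loss 9 per period, so β ≥ 7/16.
The tighter constraint is Orion's, so cooperation needs β ≥ 8/17.

Orion; β ≥ 8/17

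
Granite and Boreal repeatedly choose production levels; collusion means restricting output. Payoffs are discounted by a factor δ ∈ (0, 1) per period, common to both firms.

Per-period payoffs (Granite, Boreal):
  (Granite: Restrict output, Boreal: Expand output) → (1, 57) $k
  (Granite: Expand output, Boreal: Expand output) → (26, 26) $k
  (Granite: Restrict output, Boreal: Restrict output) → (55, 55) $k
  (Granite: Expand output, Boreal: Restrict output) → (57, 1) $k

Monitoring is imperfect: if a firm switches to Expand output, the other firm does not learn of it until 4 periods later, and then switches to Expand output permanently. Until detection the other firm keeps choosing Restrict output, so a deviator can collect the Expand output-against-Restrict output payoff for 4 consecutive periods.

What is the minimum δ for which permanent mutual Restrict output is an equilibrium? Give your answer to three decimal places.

The best deviation is to choose Expand output for all 4 undetected periods, earning 57 each, then 26 forever once detected.
Deviation value: 57(1−δ^4)/(1−δ) + 26δ^4/(1−δ); cooperation value: 55/(1−δ).
IC: 55 ≥ 57(1−δ^4) + 26δ^4 = 57 − 31δ^4.
So δ^4 ≥ 2/31, giving δ ≥ (2/31)^(1/4) ≈ 0.504.

0.504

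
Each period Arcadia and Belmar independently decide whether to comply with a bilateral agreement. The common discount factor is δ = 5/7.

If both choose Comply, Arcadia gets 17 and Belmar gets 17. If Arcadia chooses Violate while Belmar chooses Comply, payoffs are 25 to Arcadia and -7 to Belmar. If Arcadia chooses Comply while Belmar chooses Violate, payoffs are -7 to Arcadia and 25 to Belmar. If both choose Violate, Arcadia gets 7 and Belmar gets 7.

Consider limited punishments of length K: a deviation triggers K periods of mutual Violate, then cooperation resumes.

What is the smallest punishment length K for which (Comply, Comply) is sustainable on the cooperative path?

2

Need Σ_{k=1}^{K} δ^k ≥ (25−17)/(17−7) = 0.8000 at δ = 5/7.
At K = 1 the sum is 0.7143 < 0.8000; at K = 2 it is 1.2245 ≥ 0.8000.
So the minimum punishment length is K = 2.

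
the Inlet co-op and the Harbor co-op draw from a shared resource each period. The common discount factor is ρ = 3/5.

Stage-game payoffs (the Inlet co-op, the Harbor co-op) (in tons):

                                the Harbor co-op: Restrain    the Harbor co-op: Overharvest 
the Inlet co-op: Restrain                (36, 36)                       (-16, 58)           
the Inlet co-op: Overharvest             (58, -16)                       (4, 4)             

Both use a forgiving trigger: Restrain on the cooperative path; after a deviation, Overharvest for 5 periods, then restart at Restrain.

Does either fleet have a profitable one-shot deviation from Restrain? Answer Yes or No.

Comparing payoff streams over the 6 periods until play realigns: cooperate → 36(1+ρ+…+ρ^5); deviate → 58 + 4(ρ+…+ρ^5).
Cooperation is sustained iff (36−4)(ρ+…+ρ^5) ≥ 58−36.
ρ+…+ρ^5 = 3/5·(1−(3/5)^5)/(1−3/5) = 1.3834, and (58−36)/(36−4) = 0.6875.
1.3834 ≥ 0.6875, so cooperation is sustainable.

No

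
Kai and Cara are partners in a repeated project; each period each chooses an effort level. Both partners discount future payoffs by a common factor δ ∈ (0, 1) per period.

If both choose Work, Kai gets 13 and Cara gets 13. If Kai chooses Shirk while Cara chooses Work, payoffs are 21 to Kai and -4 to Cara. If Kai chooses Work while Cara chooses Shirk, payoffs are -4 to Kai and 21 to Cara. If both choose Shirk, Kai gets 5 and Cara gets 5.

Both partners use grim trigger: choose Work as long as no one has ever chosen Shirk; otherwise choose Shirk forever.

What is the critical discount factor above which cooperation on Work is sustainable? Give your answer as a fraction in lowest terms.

1/2

Under grim trigger the critical discount factor is (T−C)/(T−P) with T = 21, C = 13, P = 5.
δ* = (21−13)/(21−5) = 8/16 = 1/2.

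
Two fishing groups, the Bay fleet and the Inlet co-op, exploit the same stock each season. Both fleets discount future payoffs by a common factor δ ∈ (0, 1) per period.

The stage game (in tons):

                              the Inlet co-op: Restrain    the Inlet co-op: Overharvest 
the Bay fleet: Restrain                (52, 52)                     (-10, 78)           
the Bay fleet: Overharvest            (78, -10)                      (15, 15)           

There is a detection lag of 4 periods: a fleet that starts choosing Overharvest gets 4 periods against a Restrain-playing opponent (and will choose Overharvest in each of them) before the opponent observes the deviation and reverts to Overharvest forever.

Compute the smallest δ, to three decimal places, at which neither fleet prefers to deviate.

The best deviation is to choose Overharvest for all 4 undetected periods, earning 78 each, then 15 forever once detected.
Deviation value: 78(1−δ^4)/(1−δ) + 15δ^4/(1−δ); cooperation value: 52/(1−δ).
IC: 52 ≥ 78(1−δ^4) + 15δ^4 = 78 − 63δ^4.
So δ^4 ≥ 26/63, giving δ ≥ (26/63)^(1/4) ≈ 0.802.

0.802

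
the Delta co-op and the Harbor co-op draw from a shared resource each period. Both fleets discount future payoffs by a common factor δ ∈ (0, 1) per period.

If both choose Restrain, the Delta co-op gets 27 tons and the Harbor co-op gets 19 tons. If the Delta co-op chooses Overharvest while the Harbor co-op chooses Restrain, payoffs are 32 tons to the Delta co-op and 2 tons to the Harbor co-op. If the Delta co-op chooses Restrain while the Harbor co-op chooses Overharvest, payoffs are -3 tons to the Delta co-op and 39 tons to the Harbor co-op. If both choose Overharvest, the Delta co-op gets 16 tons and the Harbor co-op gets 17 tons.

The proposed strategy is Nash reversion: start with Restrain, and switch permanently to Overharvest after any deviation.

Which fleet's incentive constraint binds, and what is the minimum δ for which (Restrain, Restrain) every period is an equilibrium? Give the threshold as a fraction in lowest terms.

the Harbor co-op; δ ≥ 10/11

the Delta co-op's threshold: (32−27)/(32−16) = 5/16.
the Harbor co-op's threshold: (39−19)/(39−17) = 10/11.
5/16 < 10/11, so the Harbor co-op binds and δ* = 10/11.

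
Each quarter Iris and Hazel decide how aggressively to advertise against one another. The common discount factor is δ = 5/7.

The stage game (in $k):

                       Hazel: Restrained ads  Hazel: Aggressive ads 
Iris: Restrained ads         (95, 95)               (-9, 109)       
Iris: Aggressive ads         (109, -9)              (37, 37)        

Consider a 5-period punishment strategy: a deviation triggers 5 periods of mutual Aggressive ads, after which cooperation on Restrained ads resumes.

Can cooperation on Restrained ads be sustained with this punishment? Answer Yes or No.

Yes

A one-shot deviation gives 109 now, then 37 for 5 periods, then back to 95.
Gain from deviating: (109−95) today; loss: (95−37) in each of the next 5 periods.
No-deviation condition: (95−37)(δ+…+δ^5) ≥ 109−95, i.e. δ+…+δ^5 ≥ 7/29.
At δ = 5/7: δ+…+δ^5 = 2.0352 ≥ 0.2414.
So cooperation is sustainable.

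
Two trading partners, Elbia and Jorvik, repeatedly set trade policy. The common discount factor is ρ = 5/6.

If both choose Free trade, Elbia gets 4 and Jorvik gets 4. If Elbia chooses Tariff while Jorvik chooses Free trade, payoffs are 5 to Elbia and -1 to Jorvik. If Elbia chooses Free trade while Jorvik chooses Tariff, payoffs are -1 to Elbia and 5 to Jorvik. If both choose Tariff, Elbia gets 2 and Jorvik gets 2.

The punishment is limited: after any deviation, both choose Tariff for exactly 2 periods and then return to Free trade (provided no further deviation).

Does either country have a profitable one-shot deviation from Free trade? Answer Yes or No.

No

Comparing payoff streams over the 3 periods until play realigns: cooperate → 4(1+ρ+…+ρ^2); deviate → 5 + 2(ρ+…+ρ^2).
Cooperation is sustained iff (4−2)(ρ+…+ρ^2) ≥ 5−4.
ρ+…+ρ^2 = 5/6·(1−(5/6)^2)/(1−5/6) = 1.5278, and (5−4)/(4−2) = 0.5000.
1.5278 ≥ 0.5000, so cooperation is sustainable.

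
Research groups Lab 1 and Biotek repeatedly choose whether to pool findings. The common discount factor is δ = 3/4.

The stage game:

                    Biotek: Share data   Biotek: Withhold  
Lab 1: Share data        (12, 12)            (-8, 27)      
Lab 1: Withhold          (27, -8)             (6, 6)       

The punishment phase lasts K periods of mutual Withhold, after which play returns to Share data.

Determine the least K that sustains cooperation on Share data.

Need Σ_{k=1}^{K} δ^k ≥ (27−12)/(12−6) = 2.5000 at δ = 3/4.
At K = 6 the sum is 2.4661 < 2.5000; at K = 7 it is 2.5995 ≥ 2.5000.
So the minimum punishment length is K = 7.

7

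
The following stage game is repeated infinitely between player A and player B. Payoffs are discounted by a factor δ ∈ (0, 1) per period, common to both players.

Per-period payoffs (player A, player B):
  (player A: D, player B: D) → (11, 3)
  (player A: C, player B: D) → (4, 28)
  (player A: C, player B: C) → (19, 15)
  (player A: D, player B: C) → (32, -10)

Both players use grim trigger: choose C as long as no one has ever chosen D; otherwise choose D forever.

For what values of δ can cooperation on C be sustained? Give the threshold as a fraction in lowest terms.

13/21

player A's threshold: (32−19)/(32−11) = 13/21.
player B's threshold: (28−15)/(28−3) = 13/25.
13/21 > 13/25, so player A binds and δ* = 13/21.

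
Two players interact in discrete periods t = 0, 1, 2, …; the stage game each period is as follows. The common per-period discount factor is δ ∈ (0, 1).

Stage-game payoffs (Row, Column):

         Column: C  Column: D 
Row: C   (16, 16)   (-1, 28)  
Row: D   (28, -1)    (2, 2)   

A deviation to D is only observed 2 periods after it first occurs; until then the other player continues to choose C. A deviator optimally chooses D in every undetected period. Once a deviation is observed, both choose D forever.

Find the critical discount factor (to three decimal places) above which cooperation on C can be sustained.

A deviator earns 28 for 2 periods, then 2 forever; cooperating earns 16 forever. Multiplying the IC by (1−δ):
16 ≥ 28(1−δ^2) + 2δ^2, so 26·δ^2 ≥ 12 and δ^2 ≥ 6/13.
δ ≥ (6/13)^(1/2) ≈ 0.679.

0.679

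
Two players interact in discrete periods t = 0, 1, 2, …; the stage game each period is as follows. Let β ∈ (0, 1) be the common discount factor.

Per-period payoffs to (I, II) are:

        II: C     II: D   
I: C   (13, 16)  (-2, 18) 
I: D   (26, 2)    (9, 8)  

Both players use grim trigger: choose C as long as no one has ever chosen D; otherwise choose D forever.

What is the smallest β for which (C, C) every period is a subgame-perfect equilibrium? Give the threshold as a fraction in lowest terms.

13/17

For I: deviation gain 26−13 = 13, per-period punishment loss 13−9 = 4. IC gives β ≥ 13/17.
For II: gain 2, loss 8 per period, so β ≥ 2/10 = 1/5.
The tighter constraint is I's, so cooperation needs β ≥ 13/17.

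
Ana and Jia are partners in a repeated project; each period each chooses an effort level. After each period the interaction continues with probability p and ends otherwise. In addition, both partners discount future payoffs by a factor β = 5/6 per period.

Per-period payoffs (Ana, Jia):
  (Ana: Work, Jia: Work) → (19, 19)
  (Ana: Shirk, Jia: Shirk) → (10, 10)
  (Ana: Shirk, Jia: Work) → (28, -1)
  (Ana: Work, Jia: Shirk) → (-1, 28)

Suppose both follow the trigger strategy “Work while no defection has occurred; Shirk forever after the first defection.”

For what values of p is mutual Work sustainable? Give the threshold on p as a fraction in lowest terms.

3/5

With continuation probability p and discount β, the effective per-period discount factor is βp.
Grim-trigger IC: βp ≥ (28−19)/(28−10) = 1/2.
So p ≥ (1/2)/(5/6) = 3/5.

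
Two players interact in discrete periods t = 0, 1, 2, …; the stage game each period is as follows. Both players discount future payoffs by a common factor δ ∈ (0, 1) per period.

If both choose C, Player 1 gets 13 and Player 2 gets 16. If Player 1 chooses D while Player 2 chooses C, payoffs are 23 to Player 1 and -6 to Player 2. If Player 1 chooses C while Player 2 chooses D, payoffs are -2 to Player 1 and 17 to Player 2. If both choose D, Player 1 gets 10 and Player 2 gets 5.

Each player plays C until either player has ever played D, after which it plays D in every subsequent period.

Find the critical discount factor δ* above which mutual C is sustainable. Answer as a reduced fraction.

For Player 1: deviation gain 23−13 = 10, per-period punishment loss 13−10 = 3. IC gives δ ≥ 10/13.
For Player 2: gain 1, loss 11 per period, so δ ≥ 1/12.
The tighter constraint is Player 1's, so cooperation needs δ ≥ 10/13.

10/13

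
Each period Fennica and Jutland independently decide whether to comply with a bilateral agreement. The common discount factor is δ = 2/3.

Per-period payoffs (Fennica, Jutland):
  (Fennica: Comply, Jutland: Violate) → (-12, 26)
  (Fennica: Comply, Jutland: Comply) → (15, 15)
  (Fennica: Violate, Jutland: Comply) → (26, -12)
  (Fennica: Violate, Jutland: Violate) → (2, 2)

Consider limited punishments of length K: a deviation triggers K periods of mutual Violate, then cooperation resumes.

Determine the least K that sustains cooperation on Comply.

2

IC: δ(1−δ^K)/(1−δ) ≥ (26−15)/(15−2) = 11/13.
With δ = 2/3: need 1 − δ^K ≥ 11/13·(1−2/3)/(2/3), i.e. δ^K ≤ 0.5769.
Since (2/3)^1 = 0.6667 and (2/3)^2 = 0.4444, the smallest such K is 2.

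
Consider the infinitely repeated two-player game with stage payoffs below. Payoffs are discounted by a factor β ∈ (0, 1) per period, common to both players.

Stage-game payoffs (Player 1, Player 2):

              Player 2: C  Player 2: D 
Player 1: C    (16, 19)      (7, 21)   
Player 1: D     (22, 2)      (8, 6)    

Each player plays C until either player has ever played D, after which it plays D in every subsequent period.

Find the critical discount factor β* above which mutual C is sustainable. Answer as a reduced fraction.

3/7

Player 1: cooperation gives 16 each period; deviation gives 22 once then 8 forever.
  16/(1−β) ≥ 22 + 8β/(1−β) ⇒ β ≥ 6/14 = 3/7.
Player 2: cooperation gives 19 each period; deviation gives 21 once then 6 forever.
  β ≥ 2/15.
Both must hold, so the binding constraint is Player 1's: β ≥ 3/7.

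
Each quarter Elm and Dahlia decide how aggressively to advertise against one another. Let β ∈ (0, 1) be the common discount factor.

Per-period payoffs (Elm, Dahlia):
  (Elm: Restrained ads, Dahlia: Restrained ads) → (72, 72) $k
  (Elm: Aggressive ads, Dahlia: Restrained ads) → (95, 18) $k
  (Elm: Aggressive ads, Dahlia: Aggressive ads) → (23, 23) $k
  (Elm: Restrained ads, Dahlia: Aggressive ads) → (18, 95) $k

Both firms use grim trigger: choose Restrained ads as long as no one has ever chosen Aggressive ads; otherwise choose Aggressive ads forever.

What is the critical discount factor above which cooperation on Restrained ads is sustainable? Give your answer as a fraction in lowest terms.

72/(1−β) ≥ 95 + 23β/(1−β)
72 ≥ 95 − 72β
β ≥ 23/72.

23/72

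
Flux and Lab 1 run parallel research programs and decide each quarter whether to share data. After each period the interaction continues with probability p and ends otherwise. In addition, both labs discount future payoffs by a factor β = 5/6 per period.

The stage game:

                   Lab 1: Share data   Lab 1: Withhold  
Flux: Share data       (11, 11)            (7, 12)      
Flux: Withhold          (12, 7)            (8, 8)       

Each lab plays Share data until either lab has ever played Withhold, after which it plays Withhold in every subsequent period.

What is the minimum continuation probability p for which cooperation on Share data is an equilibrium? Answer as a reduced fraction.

3/10

With continuation probability p and discount β, the effective per-period discount factor is βp.
Grim-trigger IC: βp ≥ (12−11)/(12−8) = 1/4.
So p ≥ (1/4)/(5/6) = 3/10.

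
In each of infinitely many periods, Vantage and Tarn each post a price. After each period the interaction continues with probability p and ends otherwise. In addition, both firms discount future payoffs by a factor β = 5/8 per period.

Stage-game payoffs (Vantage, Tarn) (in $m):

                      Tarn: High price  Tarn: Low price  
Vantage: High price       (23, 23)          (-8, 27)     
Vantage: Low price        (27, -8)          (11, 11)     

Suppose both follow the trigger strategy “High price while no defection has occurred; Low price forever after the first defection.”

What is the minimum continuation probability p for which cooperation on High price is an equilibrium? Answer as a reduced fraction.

2/5

With continuation probability p and discount β, the effective per-period discount factor is βp.
Grim-trigger IC: βp ≥ (27−23)/(27−11) = 1/4.
So p ≥ (1/4)/(5/8) = 2/5.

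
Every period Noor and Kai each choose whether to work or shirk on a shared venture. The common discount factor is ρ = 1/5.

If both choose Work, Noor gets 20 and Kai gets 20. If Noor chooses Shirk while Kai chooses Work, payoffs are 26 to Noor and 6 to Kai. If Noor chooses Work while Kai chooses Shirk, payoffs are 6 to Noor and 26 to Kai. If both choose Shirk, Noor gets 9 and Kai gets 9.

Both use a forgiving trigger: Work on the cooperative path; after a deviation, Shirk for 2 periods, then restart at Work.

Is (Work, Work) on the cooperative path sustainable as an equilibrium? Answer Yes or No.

A one-shot deviation gives 26 now, then 9 for 2 periods, then back to 20.
Gain from deviating: (26−20) today; loss: (20−9) in each of the next 2 periods.
No-deviation condition: (20−9)(ρ+…+ρ^2) ≥ 26−20, i.e. ρ+…+ρ^2 ≥ 6/11.
At ρ = 1/5: ρ+…+ρ^2 = 0.2400 < 0.5455.
So cooperation is not sustainable.

No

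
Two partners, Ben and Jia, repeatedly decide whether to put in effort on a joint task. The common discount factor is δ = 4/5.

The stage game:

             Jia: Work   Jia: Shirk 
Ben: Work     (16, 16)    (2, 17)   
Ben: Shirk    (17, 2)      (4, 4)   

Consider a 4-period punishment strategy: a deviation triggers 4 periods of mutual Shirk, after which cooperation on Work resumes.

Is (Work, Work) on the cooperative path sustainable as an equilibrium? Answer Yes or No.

Yes

IC: δ+…+δ^4 ≥ (17−16)/(16−4) = 1/12.
At δ = 4/5: partial sum = 2.3616 ≥ 0.0833. Cooperation sustainable.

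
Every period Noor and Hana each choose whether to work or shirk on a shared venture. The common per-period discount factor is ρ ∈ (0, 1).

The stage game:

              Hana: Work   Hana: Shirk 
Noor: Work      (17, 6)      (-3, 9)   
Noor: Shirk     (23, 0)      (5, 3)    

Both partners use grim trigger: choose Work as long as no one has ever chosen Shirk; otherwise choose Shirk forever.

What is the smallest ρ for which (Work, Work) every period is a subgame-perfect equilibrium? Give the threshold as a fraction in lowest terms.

Noor: cooperation gives 17 each period; deviation gives 23 once then 5 forever.
  17/(1−ρ) ≥ 23 + 5ρ/(1−ρ) ⇒ ρ ≥ 6/18 = 1/3.
Hana: cooperation gives 6 each period; deviation gives 9 once then 3 forever.
  ρ ≥ 3/6 = 1/2.
Both must hold, so the binding constraint is Hana's: ρ ≥ 1/2.

1/2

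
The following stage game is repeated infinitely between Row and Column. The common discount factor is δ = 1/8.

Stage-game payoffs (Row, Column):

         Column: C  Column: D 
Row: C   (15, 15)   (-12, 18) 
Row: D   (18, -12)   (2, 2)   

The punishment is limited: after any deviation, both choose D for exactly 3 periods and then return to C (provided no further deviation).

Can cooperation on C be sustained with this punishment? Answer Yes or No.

A one-shot deviation gives 18 now, then 2 for 3 periods, then back to 15.
Gain from deviating: (18−15) today; loss: (15−2) in each of the next 3 periods.
No-deviation condition: (15−2)(δ+…+δ^3) ≥ 18−15, i.e. δ+…+δ^3 ≥ 3/13.
At δ = 1/8: δ+…+δ^3 = 0.1426 < 0.2308.
So cooperation is not sustainable.

No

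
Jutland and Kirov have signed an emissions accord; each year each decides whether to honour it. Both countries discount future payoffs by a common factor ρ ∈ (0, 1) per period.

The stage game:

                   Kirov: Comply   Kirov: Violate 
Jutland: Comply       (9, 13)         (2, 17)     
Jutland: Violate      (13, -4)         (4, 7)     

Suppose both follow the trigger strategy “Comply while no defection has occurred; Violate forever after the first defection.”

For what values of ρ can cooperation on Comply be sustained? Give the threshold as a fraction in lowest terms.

Jutland's threshold: (13−9)/(13−4) = 4/9.
Kirov's threshold: (17−13)/(17−7) = 2/5.
4/9 > 2/5, so Jutland binds and ρ* = 4/9.

4/9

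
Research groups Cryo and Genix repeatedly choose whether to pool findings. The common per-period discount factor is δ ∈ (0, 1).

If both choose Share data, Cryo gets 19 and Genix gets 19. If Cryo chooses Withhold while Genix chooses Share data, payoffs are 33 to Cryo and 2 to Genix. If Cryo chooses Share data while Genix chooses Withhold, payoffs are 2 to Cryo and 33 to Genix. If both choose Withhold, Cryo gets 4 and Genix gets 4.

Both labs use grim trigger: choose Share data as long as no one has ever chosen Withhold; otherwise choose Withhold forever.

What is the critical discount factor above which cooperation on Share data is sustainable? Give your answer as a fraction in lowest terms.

One-period gain from deviating is 33 − 19 = 14. The loss is 19 − 4 = 15 in every subsequent period, with present value 15·δ/(1−δ).
Deviation is unprofitable when 15·δ/(1−δ) ≥ 14, i.e. δ/(1−δ) ≥ 14/15.
Equivalently δ ≥ 14/(14+15) = 14/29.

14/29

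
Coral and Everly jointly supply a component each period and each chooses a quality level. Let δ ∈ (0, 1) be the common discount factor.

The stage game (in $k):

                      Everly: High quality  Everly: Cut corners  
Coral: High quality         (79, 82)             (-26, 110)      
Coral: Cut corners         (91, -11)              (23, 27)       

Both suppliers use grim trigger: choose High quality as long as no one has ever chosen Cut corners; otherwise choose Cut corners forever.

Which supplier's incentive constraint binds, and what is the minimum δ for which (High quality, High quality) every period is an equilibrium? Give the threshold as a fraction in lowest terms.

Everly; δ ≥ 28/83

For Coral: deviation gain 91−79 = 12, per-period punishment loss 79−23 = 56. IC gives δ ≥ 12/68 = 3/17.
For Everly: gain 28, loss 55 per period, so δ ≥ 28/83.
The tighter constraint is Everly's, so cooperation needs δ ≥ 28/83.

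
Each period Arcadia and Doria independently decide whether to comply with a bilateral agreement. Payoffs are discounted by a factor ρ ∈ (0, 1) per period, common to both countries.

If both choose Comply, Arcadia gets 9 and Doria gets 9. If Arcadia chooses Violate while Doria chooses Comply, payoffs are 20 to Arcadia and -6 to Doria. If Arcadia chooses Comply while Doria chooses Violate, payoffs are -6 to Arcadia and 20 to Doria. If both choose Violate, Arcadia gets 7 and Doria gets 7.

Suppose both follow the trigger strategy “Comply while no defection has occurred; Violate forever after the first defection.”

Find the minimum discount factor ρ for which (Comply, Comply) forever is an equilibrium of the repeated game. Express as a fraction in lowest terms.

11/13

One-period gain from deviating is 20 − 9 = 11. The loss is 9 − 7 = 2 in every subsequent period, with present value 2·ρ/(1−ρ).
Deviation is unprofitable when 2·ρ/(1−ρ) ≥ 11, i.e. ρ/(1−ρ) ≥ 11/2.
Equivalently ρ ≥ 11/(11+2) = 11/13.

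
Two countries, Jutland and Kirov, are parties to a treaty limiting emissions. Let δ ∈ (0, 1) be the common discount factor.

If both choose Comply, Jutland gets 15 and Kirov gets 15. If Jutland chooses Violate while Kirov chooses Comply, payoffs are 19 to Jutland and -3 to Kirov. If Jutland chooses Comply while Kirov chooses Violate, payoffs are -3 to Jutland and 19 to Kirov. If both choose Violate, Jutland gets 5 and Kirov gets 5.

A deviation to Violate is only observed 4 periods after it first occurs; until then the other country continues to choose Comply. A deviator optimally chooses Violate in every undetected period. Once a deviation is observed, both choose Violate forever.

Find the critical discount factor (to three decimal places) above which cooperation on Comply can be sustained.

0.731

Deviating for the 4 undetected periods gains 19−15 = 4 per period over cooperation, then loses 15−5 = 10 per period forever once punishment starts.
Gain: 4(1 + δ + … + δ^3); loss: 10·δ^4/(1−δ).
No profitable deviation ⇔ 4(1−δ^4) ≤ 10·δ^4, i.e. δ^4 ≥ 4/(4+10) = 2/7.
Hence δ ≥ (2/7)^(1/4) ≈ 0.731.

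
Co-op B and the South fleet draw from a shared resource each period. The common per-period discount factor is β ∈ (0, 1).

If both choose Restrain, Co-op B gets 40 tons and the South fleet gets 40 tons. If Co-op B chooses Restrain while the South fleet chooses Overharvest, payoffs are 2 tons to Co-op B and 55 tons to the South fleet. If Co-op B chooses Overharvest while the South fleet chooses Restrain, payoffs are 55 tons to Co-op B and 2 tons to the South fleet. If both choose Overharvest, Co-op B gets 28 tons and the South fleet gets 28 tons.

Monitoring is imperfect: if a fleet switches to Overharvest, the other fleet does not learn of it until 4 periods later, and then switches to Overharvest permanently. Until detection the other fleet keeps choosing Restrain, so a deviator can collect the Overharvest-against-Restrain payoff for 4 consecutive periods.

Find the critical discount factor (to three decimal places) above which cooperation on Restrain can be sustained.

0.863

The best deviation is to choose Overharvest for all 4 undetected periods, earning 55 each, then 28 forever once detected.
Deviation value: 55(1−β^4)/(1−β) + 28β^4/(1−β); cooperation value: 40/(1−β).
IC: 40 ≥ 55(1−β^4) + 28β^4 = 55 − 27β^4.
So β^4 ≥ 15/27 = 5/9, giving β ≥ (5/9)^(1/4) ≈ 0.863.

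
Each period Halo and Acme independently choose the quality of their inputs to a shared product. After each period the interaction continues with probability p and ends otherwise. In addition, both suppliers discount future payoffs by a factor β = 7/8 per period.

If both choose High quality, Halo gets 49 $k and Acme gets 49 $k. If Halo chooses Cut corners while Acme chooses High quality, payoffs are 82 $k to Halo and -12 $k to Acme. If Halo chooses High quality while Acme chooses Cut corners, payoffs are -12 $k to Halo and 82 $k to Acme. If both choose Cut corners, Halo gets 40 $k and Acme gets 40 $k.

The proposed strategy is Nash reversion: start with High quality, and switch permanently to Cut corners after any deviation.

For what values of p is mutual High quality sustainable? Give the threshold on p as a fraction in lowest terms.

Expected continuation weight on next period's payoff is β·p = 7/8·p, which plays the role of the discount factor.
Cooperation requires 7/8·p ≥ (82−49)/(82−40) = 11/14, hence p ≥ 44/49.

44/49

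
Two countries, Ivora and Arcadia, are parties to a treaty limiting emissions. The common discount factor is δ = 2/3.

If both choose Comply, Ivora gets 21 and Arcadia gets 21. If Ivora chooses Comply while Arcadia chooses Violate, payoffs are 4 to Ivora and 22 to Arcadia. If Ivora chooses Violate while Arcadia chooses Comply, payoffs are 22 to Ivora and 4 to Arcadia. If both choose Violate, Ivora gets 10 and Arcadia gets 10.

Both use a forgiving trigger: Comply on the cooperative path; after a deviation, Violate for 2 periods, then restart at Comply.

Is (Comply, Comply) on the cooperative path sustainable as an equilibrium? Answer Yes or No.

Comparing payoff streams over the 3 periods until play realigns: cooperate → 21(1+δ+…+δ^2); deviate → 22 + 10(δ+…+δ^2).
Cooperation is sustained iff (21−10)(δ+…+δ^2) ≥ 22−21.
δ+…+δ^2 = 2/3·(1−(2/3)^2)/(1−2/3) = 1.1111, and (22−21)/(21−10) = 0.0909.
1.1111 ≥ 0.0909, so cooperation is sustainable.

Yes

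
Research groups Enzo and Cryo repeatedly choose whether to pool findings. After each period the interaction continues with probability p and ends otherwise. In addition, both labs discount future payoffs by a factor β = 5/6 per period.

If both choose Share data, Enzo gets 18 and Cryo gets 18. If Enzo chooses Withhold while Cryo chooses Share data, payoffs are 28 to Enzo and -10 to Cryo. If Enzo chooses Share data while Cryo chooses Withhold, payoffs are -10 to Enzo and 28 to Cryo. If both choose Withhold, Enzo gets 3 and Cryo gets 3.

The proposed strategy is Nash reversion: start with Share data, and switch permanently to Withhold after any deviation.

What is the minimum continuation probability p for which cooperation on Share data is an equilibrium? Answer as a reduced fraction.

12/25

Expected continuation weight on next period's payoff is β·p = 5/6·p, which plays the role of the discount factor.
Cooperation requires 5/6·p ≥ (28−18)/(28−3) = 2/5, hence p ≥ 12/25.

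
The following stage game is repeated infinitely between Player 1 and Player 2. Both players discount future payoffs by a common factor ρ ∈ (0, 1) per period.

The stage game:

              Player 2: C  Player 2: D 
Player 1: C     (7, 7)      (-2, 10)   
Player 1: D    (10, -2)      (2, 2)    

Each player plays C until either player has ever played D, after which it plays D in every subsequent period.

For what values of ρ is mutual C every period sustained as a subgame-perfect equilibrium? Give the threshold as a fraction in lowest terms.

3/8

Under grim trigger the critical discount factor is (T−C)/(T−P) with T = 10, C = 7, P = 2.
ρ* = (10−7)/(10−2) = 3/8.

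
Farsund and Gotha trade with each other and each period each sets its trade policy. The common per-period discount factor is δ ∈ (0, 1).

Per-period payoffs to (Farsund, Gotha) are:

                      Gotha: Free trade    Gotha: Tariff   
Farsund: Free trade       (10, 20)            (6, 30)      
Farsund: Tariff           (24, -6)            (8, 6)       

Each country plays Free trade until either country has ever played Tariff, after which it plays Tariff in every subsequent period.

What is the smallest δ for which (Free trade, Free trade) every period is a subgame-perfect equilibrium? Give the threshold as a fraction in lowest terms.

7/8

Farsund: cooperation gives 10 each period; deviation gives 24 once then 8 forever.
  10/(1−δ) ≥ 24 + 8δ/(1−δ) ⇒ δ ≥ 14/16 = 7/8.
Gotha: cooperation gives 20 each period; deviation gives 30 once then 6 forever.
  δ ≥ 10/24 = 5/12.
Both must hold, so the binding constraint is Farsund's: δ ≥ 7/8.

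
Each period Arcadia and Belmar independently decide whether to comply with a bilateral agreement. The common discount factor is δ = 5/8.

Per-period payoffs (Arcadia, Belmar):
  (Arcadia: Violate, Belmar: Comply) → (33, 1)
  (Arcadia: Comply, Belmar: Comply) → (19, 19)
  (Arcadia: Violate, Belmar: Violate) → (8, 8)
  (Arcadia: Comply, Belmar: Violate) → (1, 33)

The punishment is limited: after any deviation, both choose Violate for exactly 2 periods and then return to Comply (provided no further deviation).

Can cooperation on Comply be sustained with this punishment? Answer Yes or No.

A one-shot deviation gives 33 now, then 8 for 2 periods, then back to 19.
Gain from deviating: (33−19) today; loss: (19−8) in each of the next 2 periods.
No-deviation condition: (19−8)(δ+…+δ^2) ≥ 33−19, i.e. δ+…+δ^2 ≥ 14/11.
At δ = 5/8: δ+…+δ^2 = 1.0156 < 1.2727.
So cooperation is not sustainable.

No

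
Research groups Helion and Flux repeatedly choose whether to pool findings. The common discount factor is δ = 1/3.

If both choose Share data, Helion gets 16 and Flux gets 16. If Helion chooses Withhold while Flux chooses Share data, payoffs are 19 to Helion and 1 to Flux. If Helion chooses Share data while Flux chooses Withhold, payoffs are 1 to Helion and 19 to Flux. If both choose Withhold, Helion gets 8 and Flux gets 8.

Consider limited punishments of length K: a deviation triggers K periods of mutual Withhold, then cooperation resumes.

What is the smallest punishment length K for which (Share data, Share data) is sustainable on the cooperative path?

No profitable deviation requires (16−8)(δ+…+δ^K) ≥ 19−16, i.e. δ+…+δ^K ≥ 3/8 ≈ 0.3750.
With δ = 1/3, the partial sums are K=1: 0.3333, K=2: 0.4444.
K = 2 is the first length at which the sum reaches 0.3750.

2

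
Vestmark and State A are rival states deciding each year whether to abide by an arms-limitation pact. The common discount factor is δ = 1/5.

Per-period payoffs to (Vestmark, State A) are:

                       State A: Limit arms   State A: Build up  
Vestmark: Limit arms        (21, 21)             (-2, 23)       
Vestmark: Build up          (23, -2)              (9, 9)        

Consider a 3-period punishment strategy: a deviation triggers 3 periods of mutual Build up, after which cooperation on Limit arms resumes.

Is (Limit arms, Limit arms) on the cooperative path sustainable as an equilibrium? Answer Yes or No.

Comparing payoff streams over the 4 periods until play realigns: cooperate → 21(1+δ+…+δ^3); deviate → 23 + 9(δ+…+δ^3).
Cooperation is sustained iff (21−9)(δ+…+δ^3) ≥ 23−21.
δ+…+δ^3 = 1/5·(1−(1/5)^3)/(1−1/5) = 0.2480, and (23−21)/(21−9) = 0.1667.
0.2480 ≥ 0.1667, so cooperation is sustainable.

Yes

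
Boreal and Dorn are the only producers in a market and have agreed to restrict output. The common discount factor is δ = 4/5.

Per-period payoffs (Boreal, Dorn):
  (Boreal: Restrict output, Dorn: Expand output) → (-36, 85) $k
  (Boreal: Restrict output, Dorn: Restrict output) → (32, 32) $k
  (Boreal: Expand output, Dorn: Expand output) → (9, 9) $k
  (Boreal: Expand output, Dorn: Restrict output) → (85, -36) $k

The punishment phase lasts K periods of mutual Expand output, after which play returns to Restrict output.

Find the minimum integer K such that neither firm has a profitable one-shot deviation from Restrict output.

4

No profitable deviation requires (32−9)(δ+…+δ^K) ≥ 85−32, i.e. δ+…+δ^K ≥ 53/23 ≈ 2.3043.
With δ = 4/5, the partial sums are K=1: 0.8000, K=2: 1.4400, K=3: 1.9520, K=4: 2.3616.
K = 4 is the first length at which the sum reaches 2.3043.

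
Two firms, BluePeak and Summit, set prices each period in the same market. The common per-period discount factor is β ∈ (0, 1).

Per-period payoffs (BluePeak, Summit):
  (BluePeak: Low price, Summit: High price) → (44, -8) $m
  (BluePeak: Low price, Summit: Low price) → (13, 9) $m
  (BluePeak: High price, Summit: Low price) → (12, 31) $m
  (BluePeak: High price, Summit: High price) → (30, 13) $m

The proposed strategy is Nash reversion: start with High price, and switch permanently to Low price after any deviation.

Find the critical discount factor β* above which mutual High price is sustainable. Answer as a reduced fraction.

9/11

BluePeak: cooperation gives 30 each period; deviation gives 44 once then 13 forever.
  30/(1−β) ≥ 44 + 13β/(1−β) ⇒ β ≥ 14/31.
Summit: cooperation gives 13 each period; deviation gives 31 once then 9 forever.
  β ≥ 18/22 = 9/11.
Both must hold, so the binding constraint is Summit's: β ≥ 9/11.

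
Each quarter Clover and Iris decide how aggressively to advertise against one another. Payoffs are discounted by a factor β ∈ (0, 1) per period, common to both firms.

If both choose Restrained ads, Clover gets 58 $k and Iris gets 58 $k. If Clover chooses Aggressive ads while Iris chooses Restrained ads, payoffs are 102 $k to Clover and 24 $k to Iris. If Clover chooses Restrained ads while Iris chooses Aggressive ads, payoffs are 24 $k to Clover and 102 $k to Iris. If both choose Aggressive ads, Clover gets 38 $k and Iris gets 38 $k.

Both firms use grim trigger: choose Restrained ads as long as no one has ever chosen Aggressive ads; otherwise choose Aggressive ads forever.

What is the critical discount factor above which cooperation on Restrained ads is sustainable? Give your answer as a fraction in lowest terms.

11/16

58/(1−β) ≥ 102 + 38β/(1−β)
58 ≥ 102 − 64β
β ≥ 44/64 = 11/16.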